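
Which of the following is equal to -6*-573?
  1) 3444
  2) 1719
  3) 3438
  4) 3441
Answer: 3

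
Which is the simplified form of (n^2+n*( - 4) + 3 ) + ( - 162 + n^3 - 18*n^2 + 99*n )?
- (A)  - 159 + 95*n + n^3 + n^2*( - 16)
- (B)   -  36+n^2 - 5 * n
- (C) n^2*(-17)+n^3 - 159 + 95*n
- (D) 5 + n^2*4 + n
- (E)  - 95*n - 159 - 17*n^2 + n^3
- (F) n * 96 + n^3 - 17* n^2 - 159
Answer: C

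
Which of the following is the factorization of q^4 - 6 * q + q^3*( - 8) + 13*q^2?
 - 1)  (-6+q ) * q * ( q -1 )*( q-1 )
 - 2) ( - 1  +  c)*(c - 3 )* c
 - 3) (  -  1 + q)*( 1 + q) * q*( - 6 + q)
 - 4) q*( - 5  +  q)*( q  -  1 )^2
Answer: 1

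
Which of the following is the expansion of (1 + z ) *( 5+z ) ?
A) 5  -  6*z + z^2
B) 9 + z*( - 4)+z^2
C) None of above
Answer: C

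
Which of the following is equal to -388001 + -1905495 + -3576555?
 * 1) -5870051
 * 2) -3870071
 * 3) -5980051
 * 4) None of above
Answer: 1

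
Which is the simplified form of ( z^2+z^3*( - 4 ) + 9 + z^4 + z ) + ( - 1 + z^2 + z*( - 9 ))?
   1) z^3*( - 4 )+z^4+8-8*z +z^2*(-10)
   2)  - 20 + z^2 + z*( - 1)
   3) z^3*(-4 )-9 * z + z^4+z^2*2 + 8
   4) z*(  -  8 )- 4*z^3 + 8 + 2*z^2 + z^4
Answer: 4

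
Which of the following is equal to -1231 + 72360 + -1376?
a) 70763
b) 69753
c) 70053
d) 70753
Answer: b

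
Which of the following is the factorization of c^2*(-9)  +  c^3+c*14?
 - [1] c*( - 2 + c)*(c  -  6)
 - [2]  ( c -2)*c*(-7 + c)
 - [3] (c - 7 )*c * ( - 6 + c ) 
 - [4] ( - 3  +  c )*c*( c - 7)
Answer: 2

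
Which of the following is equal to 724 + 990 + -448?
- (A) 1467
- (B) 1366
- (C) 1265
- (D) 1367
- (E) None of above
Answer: E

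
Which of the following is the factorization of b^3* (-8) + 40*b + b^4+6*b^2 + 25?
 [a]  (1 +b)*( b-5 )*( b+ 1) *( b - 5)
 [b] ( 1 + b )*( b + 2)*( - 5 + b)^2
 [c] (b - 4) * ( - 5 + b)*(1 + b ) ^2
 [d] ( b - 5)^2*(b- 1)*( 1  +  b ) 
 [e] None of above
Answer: a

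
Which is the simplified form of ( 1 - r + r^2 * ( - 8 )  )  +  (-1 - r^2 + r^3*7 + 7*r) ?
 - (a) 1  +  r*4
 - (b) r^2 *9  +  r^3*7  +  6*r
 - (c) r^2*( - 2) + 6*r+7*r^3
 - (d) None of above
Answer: d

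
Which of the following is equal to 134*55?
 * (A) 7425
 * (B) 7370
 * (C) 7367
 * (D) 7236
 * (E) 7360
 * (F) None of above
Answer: B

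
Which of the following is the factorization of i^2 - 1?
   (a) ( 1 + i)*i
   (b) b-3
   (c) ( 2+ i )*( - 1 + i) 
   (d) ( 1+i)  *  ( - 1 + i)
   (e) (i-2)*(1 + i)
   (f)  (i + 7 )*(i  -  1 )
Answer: d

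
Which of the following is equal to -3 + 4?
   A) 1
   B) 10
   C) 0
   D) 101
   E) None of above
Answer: A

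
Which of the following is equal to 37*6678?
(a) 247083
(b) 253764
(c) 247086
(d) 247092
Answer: c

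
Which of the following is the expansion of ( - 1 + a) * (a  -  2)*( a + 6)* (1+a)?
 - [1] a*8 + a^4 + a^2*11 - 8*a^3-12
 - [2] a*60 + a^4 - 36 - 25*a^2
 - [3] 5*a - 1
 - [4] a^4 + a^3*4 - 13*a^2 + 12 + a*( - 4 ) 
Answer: 4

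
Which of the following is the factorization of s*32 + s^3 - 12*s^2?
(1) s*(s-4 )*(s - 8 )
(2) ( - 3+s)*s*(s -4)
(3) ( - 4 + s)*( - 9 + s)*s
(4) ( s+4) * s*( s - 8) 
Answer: 1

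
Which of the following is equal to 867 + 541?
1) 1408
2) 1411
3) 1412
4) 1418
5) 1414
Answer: 1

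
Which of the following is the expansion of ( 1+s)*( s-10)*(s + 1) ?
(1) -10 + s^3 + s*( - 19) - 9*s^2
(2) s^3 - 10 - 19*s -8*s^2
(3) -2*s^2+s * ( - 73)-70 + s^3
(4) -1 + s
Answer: 2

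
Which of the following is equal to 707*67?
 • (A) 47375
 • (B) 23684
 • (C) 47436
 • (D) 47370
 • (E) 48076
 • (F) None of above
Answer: F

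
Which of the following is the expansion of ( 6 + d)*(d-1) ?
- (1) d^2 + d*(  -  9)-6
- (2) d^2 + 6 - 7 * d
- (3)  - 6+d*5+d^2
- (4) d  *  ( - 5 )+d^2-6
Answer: 3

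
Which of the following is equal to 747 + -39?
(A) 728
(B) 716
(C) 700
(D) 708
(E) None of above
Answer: D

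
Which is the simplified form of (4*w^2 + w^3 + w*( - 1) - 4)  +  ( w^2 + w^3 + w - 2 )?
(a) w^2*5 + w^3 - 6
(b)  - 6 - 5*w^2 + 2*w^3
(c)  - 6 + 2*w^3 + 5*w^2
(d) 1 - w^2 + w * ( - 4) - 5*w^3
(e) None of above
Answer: c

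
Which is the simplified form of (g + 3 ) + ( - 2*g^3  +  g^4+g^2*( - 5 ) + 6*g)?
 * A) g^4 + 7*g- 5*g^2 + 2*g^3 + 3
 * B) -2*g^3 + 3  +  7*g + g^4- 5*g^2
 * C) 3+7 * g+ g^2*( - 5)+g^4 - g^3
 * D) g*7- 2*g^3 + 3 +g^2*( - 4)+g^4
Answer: B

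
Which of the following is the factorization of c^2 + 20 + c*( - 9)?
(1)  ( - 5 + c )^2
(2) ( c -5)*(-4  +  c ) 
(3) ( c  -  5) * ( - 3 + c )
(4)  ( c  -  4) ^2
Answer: 2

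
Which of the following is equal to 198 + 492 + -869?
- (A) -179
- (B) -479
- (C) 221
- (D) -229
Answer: A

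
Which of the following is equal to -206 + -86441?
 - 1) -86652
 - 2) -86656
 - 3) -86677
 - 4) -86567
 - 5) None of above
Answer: 5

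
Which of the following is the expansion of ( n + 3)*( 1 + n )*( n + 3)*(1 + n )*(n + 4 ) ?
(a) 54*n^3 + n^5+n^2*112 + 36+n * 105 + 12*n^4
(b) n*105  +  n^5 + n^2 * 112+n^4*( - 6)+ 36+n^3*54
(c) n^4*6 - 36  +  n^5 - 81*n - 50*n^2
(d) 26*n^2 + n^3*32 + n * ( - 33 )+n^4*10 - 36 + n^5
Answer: a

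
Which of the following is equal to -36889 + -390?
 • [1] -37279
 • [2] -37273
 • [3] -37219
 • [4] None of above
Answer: 1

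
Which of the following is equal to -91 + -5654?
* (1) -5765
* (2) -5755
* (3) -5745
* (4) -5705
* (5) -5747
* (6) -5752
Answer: 3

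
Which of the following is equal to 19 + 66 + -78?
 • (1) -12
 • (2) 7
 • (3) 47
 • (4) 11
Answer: 2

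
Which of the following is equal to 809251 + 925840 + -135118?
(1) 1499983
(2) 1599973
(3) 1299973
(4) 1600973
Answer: 2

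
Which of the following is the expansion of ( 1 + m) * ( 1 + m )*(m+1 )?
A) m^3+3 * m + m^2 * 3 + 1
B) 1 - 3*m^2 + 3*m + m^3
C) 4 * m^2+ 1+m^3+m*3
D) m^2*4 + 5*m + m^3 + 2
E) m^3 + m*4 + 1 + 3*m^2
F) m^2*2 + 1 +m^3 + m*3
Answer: A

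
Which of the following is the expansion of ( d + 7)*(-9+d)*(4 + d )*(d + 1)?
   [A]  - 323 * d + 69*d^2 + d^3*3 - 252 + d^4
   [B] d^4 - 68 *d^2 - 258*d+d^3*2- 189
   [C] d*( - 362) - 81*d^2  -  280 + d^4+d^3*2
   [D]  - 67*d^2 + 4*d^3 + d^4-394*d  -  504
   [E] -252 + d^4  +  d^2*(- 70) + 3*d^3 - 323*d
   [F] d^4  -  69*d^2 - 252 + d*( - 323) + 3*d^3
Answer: F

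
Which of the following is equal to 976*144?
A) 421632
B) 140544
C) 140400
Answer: B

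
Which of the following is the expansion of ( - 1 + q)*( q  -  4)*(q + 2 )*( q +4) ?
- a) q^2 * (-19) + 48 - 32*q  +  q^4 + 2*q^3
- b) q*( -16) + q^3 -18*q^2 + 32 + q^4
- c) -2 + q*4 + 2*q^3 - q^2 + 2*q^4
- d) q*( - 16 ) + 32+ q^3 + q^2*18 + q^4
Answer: b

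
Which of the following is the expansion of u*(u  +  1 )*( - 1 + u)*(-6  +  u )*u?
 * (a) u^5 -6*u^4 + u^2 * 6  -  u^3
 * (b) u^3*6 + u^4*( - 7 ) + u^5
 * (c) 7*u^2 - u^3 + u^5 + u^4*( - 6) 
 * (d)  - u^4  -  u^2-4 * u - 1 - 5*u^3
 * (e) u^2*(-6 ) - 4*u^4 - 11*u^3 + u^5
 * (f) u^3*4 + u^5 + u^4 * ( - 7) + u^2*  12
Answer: a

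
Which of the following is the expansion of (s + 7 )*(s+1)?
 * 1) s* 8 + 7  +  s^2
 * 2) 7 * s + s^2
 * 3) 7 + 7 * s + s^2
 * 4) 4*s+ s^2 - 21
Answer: 1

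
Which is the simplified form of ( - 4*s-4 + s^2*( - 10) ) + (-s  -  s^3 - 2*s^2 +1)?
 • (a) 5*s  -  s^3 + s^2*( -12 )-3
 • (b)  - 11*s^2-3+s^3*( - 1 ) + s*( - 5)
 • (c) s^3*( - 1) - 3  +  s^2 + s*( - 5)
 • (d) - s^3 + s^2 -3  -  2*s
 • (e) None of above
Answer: e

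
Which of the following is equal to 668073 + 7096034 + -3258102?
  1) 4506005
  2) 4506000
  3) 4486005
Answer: 1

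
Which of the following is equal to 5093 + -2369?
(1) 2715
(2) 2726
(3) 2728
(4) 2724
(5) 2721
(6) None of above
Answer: 4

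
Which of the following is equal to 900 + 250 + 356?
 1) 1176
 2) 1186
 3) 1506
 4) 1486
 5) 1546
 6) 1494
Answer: 3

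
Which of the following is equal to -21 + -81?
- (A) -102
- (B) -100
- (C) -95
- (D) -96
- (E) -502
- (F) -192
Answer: A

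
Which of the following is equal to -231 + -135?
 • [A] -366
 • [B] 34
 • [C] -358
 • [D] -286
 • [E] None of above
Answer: A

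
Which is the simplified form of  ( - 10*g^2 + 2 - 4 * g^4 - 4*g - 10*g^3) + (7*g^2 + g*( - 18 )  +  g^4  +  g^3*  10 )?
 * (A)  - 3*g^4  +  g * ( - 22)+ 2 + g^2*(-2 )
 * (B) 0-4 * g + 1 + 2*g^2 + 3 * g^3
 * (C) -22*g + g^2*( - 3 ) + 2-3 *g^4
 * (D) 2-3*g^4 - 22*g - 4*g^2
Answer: C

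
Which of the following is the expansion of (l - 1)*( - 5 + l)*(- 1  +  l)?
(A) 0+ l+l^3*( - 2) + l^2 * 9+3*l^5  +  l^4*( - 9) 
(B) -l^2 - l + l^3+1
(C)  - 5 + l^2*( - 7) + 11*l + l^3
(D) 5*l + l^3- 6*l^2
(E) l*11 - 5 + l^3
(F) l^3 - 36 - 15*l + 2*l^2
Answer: C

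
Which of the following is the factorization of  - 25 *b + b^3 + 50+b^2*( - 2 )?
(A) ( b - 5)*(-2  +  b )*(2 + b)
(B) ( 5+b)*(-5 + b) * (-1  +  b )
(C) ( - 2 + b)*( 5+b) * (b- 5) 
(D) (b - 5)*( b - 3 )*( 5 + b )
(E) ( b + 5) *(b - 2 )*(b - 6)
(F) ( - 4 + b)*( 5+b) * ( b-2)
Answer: C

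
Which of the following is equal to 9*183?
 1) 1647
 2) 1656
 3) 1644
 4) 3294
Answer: 1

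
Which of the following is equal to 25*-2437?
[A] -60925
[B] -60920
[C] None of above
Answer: A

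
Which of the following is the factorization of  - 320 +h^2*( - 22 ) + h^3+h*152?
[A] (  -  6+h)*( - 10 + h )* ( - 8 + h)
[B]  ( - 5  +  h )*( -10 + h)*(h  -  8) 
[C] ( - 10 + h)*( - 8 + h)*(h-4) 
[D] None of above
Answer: C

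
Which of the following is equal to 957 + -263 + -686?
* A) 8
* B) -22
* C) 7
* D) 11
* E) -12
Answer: A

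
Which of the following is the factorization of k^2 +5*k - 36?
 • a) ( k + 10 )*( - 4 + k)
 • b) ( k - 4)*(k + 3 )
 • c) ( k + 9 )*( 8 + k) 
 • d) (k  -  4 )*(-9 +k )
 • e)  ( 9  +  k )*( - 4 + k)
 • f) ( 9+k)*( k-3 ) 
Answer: e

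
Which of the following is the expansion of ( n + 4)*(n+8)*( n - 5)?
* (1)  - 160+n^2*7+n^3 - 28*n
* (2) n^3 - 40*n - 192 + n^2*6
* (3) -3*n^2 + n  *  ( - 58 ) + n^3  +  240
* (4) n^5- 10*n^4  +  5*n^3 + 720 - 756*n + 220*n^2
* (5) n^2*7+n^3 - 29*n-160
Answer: 1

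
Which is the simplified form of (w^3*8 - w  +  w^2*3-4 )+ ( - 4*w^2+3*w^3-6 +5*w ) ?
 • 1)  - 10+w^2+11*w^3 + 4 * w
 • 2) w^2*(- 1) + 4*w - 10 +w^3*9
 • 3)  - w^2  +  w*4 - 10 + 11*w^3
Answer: 3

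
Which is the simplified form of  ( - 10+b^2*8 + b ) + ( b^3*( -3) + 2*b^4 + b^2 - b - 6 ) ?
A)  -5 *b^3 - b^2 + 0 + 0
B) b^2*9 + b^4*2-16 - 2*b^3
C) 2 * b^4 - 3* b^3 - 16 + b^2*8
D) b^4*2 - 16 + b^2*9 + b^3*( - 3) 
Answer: D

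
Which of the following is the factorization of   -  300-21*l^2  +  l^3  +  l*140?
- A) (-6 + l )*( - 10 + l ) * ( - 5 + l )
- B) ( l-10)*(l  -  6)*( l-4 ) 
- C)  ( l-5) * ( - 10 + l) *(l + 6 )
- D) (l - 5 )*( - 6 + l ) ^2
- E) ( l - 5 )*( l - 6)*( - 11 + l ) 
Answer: A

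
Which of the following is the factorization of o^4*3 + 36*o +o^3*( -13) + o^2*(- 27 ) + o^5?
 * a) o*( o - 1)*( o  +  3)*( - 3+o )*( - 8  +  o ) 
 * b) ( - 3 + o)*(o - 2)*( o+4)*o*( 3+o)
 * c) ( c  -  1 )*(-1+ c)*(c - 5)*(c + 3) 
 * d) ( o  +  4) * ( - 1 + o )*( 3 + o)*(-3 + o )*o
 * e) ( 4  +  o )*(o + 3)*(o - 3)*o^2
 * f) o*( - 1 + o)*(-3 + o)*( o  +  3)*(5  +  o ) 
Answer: d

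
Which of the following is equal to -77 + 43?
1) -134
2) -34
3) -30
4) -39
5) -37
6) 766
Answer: 2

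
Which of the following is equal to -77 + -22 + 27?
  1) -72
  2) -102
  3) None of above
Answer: 1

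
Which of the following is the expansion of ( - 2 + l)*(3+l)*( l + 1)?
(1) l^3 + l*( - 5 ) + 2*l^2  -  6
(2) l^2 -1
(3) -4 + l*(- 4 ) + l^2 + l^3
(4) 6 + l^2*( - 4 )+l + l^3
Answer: 1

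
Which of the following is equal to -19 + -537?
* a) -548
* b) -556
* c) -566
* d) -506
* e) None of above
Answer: b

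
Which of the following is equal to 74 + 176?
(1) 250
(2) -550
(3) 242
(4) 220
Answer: 1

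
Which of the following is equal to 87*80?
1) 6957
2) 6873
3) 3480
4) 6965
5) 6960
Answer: 5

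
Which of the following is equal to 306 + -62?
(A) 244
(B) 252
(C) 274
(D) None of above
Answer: A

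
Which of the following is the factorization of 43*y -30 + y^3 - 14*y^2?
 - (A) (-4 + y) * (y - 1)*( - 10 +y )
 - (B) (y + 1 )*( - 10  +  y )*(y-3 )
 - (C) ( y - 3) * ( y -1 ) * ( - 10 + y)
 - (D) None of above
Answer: C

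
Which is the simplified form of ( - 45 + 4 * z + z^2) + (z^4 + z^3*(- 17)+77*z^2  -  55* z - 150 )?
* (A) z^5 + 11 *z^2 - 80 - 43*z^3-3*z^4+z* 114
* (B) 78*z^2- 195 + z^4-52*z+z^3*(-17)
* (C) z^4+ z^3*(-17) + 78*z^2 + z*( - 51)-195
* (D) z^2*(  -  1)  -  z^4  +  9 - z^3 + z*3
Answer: C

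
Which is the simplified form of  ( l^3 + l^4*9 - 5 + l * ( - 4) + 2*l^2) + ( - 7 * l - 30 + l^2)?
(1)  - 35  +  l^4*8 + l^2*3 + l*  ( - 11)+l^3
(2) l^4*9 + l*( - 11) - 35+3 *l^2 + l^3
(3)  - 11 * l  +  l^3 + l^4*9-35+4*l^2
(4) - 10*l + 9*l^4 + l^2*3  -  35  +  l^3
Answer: 2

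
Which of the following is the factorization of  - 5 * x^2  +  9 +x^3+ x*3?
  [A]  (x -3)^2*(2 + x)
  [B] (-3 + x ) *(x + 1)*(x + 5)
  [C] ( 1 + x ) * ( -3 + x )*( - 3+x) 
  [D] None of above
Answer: C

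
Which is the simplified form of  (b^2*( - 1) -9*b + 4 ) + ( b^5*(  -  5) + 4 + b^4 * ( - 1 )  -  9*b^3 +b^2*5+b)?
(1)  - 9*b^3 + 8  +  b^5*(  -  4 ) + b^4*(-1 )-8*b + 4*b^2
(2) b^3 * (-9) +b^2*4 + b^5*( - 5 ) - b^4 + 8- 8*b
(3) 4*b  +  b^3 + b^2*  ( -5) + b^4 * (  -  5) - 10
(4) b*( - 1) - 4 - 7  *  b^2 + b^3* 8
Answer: 2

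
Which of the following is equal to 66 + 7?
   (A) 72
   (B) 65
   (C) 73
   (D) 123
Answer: C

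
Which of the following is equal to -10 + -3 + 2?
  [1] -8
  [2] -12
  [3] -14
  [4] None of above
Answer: 4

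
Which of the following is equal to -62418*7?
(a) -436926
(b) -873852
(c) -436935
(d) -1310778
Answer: a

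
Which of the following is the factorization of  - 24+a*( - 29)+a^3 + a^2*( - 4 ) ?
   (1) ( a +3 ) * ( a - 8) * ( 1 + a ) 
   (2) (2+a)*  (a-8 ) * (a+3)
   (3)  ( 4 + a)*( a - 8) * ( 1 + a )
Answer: 1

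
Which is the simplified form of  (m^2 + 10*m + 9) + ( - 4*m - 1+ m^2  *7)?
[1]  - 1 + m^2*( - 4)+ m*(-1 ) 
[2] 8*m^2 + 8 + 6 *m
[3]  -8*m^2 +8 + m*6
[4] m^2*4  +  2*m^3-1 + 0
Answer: 2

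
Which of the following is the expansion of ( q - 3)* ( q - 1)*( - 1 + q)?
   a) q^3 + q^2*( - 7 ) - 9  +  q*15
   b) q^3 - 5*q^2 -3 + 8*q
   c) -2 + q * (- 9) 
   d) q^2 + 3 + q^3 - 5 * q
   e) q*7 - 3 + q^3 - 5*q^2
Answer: e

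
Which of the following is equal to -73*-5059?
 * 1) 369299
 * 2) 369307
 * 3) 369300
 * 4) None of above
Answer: 2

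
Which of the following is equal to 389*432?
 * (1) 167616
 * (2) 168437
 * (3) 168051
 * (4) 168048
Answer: 4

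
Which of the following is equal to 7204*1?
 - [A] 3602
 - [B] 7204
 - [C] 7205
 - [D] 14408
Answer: B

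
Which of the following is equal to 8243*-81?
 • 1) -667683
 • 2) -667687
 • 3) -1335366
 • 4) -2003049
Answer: 1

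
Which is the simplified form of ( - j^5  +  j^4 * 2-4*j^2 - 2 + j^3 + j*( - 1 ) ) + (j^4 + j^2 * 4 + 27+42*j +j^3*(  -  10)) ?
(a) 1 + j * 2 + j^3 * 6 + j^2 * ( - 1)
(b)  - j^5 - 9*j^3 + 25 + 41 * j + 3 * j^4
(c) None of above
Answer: b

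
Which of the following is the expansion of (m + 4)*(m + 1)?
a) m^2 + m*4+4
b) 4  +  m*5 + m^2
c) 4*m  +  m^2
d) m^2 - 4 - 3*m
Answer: b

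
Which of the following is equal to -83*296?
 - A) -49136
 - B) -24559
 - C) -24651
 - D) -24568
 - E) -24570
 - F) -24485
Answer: D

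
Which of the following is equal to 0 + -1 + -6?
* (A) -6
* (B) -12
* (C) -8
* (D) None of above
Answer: D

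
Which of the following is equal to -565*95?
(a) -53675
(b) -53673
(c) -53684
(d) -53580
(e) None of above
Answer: a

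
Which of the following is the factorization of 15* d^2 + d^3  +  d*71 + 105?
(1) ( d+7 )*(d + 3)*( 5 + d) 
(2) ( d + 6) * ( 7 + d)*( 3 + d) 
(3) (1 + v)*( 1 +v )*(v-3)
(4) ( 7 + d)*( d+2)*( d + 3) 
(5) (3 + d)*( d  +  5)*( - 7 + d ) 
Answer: 1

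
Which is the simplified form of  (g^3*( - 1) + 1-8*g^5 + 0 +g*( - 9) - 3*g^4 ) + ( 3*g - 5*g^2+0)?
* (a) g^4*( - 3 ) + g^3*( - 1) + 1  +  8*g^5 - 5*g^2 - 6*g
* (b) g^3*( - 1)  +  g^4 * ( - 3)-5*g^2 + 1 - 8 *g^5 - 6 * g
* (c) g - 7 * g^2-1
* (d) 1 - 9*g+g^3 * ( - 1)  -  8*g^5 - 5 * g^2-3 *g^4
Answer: b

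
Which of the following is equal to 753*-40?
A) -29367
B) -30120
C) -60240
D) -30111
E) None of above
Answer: B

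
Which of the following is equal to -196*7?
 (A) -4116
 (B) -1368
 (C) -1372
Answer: C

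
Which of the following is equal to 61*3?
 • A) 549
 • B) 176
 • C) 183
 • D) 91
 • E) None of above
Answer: C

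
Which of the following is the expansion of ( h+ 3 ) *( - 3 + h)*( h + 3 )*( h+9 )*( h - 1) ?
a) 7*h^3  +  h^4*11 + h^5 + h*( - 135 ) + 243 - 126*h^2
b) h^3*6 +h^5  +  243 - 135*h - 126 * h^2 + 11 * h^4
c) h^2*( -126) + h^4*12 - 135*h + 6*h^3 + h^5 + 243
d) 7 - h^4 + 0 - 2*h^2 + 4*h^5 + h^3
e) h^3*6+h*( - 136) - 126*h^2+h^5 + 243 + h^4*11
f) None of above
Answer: b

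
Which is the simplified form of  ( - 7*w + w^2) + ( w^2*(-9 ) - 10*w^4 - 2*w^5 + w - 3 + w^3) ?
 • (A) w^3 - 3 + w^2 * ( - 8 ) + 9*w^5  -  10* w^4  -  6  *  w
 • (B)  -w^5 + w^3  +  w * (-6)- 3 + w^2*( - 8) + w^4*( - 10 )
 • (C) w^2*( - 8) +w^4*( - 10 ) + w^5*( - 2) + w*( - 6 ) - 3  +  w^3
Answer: C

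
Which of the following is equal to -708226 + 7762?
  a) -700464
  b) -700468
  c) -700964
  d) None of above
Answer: a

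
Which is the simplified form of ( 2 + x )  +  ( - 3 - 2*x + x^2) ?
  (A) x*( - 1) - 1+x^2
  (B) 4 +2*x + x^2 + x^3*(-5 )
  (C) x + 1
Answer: A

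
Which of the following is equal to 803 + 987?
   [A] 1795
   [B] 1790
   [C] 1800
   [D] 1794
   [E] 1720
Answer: B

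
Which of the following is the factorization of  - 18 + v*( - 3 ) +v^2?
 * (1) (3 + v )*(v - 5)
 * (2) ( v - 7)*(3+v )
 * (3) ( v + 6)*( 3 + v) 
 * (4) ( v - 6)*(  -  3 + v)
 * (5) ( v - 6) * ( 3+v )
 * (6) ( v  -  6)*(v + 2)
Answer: 5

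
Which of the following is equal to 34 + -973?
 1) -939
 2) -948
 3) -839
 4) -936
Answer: 1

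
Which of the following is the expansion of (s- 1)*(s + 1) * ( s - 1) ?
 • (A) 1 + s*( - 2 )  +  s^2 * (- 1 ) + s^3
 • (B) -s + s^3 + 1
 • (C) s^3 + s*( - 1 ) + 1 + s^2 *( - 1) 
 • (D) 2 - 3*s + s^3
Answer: C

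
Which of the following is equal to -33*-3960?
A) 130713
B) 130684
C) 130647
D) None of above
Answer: D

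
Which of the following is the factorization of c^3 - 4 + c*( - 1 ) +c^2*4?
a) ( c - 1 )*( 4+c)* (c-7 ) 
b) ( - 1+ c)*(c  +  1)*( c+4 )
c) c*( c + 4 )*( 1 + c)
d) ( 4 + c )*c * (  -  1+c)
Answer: b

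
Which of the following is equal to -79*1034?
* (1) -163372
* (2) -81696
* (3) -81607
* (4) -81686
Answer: 4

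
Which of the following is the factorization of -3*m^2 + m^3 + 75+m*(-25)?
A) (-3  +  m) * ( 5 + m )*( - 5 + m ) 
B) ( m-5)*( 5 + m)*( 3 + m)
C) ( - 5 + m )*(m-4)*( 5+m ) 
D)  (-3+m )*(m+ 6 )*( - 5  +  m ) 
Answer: A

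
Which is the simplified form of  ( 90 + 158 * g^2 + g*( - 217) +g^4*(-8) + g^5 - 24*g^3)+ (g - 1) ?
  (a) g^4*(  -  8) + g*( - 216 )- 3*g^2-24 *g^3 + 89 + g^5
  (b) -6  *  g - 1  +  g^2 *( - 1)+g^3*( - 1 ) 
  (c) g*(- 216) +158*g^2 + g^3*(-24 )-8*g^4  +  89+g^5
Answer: c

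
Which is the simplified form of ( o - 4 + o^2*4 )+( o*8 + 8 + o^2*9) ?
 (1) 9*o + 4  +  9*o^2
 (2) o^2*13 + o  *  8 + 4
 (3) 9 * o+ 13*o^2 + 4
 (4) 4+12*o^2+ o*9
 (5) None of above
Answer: 3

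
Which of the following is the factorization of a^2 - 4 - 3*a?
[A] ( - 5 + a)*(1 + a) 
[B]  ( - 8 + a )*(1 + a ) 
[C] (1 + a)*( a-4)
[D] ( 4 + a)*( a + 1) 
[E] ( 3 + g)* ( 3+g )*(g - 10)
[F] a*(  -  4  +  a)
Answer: C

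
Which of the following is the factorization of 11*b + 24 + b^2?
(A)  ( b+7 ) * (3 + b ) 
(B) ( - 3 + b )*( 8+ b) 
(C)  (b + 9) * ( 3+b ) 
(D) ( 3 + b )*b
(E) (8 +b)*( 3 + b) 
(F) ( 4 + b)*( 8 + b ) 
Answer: E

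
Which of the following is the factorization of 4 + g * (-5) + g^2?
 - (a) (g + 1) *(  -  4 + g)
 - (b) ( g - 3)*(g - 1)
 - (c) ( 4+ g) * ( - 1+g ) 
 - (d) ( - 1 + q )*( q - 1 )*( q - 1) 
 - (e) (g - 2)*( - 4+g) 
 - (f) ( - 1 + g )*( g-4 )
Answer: f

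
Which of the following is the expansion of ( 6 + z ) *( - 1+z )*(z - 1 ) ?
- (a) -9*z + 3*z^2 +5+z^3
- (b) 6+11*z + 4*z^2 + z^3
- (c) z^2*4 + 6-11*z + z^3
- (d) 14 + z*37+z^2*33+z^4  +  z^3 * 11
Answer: c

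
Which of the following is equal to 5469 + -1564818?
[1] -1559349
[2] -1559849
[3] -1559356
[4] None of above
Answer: 1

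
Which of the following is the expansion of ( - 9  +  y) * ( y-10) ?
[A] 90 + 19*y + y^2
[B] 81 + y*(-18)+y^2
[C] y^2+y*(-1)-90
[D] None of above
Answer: D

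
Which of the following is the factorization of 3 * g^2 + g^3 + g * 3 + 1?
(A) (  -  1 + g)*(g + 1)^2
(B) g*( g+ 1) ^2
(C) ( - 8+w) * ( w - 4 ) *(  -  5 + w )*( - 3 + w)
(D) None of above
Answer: D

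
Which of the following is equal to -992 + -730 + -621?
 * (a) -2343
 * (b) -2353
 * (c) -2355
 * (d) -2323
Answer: a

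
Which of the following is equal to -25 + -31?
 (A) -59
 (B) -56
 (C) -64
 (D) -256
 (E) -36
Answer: B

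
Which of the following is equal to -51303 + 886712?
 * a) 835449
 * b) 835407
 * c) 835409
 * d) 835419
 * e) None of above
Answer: c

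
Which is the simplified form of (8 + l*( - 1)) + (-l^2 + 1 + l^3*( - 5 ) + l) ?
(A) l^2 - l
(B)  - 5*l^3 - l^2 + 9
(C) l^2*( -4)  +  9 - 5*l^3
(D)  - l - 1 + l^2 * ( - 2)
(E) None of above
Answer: B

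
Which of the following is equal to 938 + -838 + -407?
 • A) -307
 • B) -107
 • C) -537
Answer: A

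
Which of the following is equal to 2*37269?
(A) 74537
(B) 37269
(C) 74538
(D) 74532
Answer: C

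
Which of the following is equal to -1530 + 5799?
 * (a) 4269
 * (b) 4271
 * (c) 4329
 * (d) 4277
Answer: a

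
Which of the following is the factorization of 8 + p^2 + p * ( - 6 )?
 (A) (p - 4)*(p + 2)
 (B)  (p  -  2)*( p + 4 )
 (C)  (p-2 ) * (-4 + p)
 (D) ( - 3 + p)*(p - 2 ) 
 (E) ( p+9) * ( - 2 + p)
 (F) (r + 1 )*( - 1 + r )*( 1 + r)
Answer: C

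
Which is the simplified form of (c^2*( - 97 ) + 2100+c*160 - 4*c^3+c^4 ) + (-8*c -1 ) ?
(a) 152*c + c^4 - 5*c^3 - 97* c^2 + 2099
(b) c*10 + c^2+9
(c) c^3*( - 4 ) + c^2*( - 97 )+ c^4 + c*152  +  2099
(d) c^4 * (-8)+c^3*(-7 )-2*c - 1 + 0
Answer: c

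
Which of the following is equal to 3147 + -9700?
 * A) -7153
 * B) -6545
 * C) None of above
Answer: C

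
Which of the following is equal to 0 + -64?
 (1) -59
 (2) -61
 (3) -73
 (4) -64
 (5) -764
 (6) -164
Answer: 4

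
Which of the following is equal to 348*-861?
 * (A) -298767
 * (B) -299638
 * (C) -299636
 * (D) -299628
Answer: D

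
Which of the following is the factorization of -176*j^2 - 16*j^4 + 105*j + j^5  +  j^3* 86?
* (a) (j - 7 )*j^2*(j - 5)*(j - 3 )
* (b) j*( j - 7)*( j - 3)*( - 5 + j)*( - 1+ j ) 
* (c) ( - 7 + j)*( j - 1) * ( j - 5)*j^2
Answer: b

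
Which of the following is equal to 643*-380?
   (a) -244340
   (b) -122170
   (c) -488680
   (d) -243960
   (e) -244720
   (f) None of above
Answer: a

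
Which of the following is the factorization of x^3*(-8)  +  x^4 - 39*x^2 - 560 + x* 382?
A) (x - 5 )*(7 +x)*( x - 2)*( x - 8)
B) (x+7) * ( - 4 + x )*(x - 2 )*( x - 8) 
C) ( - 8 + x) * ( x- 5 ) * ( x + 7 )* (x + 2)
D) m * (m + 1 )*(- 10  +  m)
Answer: A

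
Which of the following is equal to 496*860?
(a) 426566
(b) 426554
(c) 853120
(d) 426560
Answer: d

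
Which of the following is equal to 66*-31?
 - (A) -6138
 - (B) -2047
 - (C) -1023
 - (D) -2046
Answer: D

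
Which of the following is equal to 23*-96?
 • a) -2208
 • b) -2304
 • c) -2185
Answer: a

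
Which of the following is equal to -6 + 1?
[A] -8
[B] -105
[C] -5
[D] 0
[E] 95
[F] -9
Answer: C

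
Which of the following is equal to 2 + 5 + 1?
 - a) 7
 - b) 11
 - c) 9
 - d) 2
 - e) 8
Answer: e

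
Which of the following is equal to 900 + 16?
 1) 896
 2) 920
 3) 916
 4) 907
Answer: 3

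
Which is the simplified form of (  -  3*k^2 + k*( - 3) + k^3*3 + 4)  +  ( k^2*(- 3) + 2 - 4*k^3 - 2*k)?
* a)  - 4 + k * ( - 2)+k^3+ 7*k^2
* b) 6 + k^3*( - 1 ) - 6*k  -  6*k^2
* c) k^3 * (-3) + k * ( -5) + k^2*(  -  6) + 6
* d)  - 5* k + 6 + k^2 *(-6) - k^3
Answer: d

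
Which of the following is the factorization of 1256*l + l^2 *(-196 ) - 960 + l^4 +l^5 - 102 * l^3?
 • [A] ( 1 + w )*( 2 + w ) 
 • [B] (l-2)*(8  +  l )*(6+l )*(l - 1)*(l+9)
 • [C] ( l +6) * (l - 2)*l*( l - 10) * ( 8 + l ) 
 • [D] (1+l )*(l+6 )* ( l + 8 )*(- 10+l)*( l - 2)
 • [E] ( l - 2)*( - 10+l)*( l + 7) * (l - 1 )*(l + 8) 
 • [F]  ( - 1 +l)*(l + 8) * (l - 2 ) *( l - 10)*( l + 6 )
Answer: F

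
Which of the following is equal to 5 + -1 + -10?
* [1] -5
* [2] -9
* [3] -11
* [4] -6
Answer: 4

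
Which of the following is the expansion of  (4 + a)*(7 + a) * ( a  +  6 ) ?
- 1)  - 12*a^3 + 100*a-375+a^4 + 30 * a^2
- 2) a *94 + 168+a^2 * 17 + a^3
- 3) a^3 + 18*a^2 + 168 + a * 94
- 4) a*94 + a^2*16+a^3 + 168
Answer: 2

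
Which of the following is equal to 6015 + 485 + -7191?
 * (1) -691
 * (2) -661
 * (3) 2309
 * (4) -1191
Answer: 1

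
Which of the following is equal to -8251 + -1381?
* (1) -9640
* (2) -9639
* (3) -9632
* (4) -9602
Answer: 3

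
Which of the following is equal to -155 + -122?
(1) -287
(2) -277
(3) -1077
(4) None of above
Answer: 2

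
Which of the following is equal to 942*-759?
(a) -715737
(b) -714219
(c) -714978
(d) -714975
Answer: c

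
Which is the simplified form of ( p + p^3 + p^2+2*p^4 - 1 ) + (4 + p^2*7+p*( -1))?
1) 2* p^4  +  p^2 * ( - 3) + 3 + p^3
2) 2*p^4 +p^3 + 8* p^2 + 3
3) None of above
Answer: 2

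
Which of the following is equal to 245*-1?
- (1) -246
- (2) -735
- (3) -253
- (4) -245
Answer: 4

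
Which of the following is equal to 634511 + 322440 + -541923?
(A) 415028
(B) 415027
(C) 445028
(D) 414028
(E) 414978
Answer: A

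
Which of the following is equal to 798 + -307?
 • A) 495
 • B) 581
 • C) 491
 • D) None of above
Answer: C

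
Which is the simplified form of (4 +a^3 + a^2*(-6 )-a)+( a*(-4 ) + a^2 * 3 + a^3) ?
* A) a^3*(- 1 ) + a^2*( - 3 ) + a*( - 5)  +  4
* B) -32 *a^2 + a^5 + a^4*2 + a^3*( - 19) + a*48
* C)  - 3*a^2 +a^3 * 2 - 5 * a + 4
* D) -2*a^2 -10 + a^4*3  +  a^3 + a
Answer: C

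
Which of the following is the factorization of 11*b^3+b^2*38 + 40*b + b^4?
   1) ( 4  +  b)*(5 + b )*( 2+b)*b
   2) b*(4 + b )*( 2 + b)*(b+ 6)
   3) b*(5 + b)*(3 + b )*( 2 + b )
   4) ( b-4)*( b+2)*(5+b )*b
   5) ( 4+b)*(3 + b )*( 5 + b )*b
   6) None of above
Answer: 1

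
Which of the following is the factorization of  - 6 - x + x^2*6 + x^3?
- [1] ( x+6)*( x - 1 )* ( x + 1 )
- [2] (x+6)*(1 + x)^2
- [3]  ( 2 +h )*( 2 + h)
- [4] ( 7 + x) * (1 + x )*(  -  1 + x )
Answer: 1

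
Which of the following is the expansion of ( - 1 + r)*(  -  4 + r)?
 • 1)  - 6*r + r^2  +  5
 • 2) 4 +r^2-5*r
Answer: 2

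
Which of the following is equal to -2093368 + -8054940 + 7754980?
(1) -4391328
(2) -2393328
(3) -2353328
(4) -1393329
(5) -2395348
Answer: 2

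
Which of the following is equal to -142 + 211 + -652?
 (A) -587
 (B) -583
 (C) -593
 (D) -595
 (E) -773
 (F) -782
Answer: B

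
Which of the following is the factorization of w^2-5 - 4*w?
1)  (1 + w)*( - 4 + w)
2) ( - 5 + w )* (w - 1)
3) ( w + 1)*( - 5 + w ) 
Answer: 3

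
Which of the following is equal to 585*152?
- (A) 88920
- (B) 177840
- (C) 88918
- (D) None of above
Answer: A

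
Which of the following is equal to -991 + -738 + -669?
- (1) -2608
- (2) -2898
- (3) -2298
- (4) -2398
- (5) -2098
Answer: 4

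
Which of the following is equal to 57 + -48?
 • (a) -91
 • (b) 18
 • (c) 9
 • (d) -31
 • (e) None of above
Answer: c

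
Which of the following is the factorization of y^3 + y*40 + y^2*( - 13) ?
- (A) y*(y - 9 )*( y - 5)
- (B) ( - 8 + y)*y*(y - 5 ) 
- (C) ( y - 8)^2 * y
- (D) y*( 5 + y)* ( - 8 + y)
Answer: B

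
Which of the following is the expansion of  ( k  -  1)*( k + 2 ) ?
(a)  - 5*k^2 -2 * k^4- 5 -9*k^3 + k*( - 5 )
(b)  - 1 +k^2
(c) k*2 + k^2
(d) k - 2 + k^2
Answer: d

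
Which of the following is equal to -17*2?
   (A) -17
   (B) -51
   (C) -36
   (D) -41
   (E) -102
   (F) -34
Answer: F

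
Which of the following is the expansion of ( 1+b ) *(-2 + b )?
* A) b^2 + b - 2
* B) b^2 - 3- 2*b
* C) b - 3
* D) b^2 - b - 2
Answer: D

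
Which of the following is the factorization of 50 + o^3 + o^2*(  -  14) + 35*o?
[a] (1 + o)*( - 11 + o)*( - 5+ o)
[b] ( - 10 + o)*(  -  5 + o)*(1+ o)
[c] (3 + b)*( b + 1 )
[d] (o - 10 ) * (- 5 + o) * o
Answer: b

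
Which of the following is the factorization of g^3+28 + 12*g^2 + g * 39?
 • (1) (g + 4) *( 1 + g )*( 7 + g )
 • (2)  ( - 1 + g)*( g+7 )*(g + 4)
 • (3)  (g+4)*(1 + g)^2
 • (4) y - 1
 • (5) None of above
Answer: 1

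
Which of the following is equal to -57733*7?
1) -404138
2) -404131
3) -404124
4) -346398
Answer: 2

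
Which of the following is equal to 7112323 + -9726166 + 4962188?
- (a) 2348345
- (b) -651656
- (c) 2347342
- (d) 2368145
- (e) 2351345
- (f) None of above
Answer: a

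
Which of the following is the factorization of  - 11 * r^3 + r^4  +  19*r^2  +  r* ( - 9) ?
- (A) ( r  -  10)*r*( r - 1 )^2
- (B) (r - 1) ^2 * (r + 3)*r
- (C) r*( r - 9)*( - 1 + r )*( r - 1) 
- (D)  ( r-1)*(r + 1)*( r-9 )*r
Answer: C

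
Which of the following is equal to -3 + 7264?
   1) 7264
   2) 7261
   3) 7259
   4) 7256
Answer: 2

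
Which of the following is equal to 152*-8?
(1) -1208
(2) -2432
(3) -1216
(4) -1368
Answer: 3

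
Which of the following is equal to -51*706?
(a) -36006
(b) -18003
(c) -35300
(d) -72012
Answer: a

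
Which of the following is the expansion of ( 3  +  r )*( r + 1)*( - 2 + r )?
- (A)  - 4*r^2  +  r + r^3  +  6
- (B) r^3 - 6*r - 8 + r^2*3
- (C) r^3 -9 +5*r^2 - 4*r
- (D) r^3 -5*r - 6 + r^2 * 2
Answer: D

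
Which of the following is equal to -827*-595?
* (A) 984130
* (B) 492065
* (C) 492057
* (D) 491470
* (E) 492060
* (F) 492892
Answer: B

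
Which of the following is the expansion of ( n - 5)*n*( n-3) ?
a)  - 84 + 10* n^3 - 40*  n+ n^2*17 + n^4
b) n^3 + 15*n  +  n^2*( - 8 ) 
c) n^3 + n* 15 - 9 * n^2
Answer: b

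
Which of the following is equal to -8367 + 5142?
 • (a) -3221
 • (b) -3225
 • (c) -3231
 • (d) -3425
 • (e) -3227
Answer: b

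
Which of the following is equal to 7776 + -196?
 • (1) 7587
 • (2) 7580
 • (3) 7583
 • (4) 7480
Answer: 2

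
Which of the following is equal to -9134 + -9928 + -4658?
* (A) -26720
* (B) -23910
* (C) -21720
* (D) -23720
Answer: D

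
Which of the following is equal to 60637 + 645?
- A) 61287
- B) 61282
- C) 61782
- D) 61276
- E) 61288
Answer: B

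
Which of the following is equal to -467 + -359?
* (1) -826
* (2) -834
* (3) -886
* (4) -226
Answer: 1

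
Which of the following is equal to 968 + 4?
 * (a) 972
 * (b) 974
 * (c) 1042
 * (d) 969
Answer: a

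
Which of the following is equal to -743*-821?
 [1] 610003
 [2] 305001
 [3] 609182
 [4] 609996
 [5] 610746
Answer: 1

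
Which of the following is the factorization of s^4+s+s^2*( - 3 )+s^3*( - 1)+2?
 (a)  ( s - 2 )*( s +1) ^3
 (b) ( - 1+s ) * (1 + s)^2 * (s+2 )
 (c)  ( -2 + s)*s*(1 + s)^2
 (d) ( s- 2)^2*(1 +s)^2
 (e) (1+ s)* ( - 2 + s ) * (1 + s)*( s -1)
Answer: e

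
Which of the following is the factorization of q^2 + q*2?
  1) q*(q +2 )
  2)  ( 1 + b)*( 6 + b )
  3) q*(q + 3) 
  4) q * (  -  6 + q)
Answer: 1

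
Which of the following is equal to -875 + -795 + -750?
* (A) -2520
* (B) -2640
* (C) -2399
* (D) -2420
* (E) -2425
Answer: D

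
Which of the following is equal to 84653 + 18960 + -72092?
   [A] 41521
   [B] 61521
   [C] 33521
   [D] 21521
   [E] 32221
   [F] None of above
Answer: F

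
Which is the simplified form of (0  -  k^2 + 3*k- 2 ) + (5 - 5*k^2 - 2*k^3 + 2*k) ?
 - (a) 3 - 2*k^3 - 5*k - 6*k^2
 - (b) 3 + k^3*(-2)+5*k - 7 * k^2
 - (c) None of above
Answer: c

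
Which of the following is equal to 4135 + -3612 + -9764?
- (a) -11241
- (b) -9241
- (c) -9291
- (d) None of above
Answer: b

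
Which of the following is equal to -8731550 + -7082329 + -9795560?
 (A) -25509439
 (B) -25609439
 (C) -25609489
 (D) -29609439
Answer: B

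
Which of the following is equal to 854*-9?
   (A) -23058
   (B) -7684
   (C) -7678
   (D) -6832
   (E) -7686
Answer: E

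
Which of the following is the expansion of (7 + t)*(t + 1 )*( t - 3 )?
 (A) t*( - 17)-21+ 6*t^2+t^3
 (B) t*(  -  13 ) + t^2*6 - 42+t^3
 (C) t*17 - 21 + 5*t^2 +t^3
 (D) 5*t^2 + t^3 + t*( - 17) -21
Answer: D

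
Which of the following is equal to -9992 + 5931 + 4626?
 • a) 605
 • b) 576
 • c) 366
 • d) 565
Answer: d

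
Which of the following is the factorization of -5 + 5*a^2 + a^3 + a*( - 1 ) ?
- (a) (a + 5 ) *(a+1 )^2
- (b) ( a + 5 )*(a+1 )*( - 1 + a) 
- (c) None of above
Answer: b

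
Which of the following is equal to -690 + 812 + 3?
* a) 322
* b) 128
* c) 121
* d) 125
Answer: d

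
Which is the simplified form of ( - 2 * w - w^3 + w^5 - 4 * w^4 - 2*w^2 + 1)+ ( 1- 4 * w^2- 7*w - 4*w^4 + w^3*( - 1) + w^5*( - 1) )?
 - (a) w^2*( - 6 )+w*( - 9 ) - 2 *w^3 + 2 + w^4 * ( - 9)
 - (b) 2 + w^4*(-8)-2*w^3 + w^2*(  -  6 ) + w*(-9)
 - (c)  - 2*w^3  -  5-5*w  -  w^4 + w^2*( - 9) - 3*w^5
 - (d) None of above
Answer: b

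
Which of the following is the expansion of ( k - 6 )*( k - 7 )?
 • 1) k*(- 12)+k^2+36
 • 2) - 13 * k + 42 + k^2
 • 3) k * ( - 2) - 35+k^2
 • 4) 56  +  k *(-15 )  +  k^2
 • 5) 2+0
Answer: 2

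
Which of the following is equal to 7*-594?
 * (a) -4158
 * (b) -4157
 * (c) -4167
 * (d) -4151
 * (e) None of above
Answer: a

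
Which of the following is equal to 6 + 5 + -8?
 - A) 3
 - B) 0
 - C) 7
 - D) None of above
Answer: A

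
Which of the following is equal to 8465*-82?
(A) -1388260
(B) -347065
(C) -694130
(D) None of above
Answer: C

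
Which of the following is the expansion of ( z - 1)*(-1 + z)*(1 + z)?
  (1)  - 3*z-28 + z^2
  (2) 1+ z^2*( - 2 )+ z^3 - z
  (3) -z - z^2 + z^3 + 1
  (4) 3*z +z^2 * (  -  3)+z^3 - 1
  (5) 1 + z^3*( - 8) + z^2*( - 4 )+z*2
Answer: 3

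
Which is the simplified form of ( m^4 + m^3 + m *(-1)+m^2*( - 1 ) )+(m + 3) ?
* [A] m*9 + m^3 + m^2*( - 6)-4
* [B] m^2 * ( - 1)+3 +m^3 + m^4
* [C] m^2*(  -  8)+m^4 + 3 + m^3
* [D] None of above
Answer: B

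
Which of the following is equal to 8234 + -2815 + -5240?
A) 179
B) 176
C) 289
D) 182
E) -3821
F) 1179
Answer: A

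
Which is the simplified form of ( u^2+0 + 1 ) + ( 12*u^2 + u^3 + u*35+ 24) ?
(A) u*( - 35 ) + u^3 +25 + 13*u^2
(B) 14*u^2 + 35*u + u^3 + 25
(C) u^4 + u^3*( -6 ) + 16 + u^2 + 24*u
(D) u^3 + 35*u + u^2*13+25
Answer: D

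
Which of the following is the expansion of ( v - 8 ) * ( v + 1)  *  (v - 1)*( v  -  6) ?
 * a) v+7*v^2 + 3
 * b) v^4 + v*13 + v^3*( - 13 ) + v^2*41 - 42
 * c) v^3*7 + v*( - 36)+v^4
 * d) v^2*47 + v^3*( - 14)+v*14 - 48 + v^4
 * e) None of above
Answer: d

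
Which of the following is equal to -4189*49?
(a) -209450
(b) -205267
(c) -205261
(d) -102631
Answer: c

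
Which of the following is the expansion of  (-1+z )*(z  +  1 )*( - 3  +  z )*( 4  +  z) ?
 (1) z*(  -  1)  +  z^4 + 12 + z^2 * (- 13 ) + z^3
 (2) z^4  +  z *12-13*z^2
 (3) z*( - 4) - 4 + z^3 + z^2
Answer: 1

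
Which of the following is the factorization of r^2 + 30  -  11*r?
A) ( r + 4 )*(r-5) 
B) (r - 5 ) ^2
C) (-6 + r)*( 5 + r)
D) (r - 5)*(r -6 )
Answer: D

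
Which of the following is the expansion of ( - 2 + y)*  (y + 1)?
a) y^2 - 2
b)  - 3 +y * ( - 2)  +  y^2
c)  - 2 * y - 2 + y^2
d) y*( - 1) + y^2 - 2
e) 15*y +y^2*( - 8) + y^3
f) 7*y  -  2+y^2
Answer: d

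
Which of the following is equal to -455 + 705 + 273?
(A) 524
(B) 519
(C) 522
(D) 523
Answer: D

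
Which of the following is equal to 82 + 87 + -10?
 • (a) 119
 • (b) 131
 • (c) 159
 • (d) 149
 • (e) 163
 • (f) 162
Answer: c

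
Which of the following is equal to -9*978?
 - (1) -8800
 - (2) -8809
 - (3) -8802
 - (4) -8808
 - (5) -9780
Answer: 3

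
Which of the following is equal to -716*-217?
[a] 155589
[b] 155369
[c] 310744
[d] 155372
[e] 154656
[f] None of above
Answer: d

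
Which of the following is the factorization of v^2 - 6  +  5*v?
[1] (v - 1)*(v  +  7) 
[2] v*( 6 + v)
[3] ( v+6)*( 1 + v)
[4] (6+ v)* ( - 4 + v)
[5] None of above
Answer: 5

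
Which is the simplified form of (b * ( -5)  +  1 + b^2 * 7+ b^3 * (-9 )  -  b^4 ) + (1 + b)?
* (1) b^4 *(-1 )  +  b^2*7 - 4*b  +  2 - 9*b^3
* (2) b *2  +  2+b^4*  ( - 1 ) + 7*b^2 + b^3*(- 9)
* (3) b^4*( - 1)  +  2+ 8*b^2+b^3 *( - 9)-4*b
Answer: 1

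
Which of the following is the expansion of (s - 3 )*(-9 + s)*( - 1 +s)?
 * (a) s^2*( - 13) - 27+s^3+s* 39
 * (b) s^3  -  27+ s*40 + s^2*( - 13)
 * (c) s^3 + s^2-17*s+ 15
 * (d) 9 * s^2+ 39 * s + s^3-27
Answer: a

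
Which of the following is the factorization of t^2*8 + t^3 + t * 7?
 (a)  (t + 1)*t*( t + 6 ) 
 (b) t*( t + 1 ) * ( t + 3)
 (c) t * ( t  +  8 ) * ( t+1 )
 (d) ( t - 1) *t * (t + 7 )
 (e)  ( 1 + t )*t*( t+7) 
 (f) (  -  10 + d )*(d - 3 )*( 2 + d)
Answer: e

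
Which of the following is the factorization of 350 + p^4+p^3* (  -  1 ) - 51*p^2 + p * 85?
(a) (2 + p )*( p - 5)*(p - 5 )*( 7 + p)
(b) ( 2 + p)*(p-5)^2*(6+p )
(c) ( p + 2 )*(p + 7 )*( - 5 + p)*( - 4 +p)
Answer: a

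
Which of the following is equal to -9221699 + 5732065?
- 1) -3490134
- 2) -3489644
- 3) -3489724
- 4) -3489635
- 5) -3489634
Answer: 5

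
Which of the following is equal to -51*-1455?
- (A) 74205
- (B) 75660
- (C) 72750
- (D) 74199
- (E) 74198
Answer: A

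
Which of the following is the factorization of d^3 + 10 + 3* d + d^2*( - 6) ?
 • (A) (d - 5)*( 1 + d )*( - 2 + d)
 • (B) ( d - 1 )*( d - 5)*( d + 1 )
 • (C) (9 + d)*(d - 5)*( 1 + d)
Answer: A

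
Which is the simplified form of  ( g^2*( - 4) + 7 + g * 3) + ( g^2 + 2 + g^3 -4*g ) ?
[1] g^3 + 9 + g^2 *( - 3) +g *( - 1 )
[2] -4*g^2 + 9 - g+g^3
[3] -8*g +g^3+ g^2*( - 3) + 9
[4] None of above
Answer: 1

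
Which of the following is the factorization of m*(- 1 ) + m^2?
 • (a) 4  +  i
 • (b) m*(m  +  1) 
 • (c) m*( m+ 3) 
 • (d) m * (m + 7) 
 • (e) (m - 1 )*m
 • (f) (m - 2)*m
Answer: e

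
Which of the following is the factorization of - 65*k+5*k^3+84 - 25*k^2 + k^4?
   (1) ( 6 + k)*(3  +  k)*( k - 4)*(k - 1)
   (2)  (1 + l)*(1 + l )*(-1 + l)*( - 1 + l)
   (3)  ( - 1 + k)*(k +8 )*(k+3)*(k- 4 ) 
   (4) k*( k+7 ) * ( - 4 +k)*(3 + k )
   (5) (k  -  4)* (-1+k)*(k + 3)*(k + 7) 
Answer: 5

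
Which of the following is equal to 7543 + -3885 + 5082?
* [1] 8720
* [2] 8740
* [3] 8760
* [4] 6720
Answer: 2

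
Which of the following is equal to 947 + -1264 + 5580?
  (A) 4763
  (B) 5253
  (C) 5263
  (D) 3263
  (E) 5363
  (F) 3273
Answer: C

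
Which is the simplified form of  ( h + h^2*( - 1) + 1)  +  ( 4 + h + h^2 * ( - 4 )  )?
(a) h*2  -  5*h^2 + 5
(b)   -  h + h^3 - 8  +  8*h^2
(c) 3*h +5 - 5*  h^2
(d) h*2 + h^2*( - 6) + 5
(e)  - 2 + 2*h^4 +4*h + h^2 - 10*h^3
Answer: a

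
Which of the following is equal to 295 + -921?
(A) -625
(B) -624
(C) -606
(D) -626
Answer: D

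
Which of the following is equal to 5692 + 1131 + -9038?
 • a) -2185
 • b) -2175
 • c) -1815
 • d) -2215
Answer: d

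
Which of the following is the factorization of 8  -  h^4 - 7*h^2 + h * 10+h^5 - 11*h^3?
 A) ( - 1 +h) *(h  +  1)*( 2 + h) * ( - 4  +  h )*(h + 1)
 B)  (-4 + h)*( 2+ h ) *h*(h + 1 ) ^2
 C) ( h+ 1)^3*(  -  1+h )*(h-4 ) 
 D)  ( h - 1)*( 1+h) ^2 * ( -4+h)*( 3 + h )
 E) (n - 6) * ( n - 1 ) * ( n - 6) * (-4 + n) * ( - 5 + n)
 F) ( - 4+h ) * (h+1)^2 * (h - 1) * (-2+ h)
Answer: A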